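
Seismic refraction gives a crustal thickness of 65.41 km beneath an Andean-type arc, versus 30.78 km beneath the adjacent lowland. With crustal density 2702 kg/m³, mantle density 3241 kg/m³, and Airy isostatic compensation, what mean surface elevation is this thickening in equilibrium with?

5.76 km

Excess crust Δ = 65.41 km − 30.78 km = 34.63 km, split between elevation h and root r with h + r = Δ.
Airy balance ρ_c h = (ρ_m − ρ_c) r gives r = h ρ_c/(ρ_m − ρ_c), so h (1 + ρ_c/(ρ_m − ρ_c)) = Δ, i.e. h = Δ (ρ_m − ρ_c)/ρ_m.
h = 34.63 km × 539/3241 = 5.76 km.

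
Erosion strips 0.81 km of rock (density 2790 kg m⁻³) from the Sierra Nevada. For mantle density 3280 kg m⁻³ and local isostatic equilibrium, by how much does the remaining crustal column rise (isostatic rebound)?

0.689 km

Unloading: uplift u = e ρ_c/ρ_m = 0.81 km × 2790/3280 = 0.689 km.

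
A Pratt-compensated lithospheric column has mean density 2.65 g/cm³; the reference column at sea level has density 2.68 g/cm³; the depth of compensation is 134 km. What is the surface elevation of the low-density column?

ρ_ref D = ρ (D + h) → h = D (ρ_ref − ρ)/ρ.
h = 134 km × (2.68 − 2.65)/2.65 = 1.52 km.

1.52 km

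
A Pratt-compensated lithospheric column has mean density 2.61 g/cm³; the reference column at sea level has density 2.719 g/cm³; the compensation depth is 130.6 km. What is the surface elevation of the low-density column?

ρ_ref D = ρ (D + h) → h = D (ρ_ref − ρ)/ρ.
h = 130.6 km × (2.719 − 2.61)/2.61 = 5.45 km.

5.45 km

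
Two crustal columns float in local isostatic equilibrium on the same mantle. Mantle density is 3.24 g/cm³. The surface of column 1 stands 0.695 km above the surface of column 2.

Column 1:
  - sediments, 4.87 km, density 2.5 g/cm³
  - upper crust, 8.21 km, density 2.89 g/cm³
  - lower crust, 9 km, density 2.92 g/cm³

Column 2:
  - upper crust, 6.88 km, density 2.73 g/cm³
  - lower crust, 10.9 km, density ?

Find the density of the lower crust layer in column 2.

2.91 g/cm³

Take the compensation level at the base of the deeper column (depth z_c below the surface of column 1) and equate Σ ρ_i t_i down to z_c; mantle fills any gap and the z_c terms cancel.
Column 1: 4.87×2.5 + 8.21×2.89 + 9×2.92 + (z_c − 22.08)×3.24
Column 2: 0.695×0 + 6.88×2.73 + 10.9×ρ + (z_c − 0.695 − 17.78)×3.24
The z_c×3.24 term appears on both sides and cancels. Collect the known terms of each column as K = Σ(ρt)_known − 3.24 × (depth of known layers): K_1 = 62.1819 − 3.24×22.08 = −9.3573; K_2 = 18.7824 − 3.24×(0.695 + 17.78) = −41.0766.
Balance: K_1 = K_2 + 10.9×ρ, so ρ = (K_1 − K_2)/10.9 = 31.7193/10.9 = 2.91 g/cm³.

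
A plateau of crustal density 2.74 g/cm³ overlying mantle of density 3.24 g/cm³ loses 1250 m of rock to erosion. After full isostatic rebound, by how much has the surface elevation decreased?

Rebound u = e ρ_c/ρ_m = 1250 m × 2.74/3.24 = 1057 m.
Net surface drop = e − u = 1250 m − 1057 m = e (ρ_m − ρ_c)/ρ_m = 193 m.

193 m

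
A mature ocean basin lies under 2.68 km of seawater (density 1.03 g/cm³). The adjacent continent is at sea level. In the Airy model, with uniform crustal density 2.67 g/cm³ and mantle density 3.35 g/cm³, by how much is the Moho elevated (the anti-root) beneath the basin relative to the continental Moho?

In Airy isostatic equilibrium: replacing crust with seawater at the top is compensated by replacing crust with mantle at the base: d (ρ_c − ρ_w) = a (ρ_m − ρ_c).
a = d (ρ_c − ρ_w)/(ρ_m − ρ_c) = 2.68 km × 1.64/0.68 = 6.46 km.

6.46 km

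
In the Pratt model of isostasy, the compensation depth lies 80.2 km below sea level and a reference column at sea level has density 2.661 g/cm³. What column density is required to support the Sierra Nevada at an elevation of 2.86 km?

2.57 g/cm³

Pratt balance: ρ_ref D = ρ (D + h).
ρ = ρ_ref D/(D + h) = 2.661 × 80.2 km/(80.2 km + 2.86 km) = 2.57 g/cm³.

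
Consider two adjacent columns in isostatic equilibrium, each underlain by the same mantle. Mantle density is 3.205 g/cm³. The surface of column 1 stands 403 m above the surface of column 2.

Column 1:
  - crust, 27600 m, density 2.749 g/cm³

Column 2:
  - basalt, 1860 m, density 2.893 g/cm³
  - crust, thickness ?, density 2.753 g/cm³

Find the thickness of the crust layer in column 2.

23700 m

Take the compensation level at the base of the deeper column (depth z_c below the surface of column 1) and equate Σ ρ_i t_i down to z_c; mantle fills any gap and the z_c terms cancel.
Column 1: 27600×2.749 + (z_c − 27600)×3.205
Column 2: 403×0 + 1860×2.893 + x×2.753 + (z_c − 403 − 1860 − x)×3.205
The z_c×3.205 term appears on both sides and cancels. Collect the known terms of each column as K = Σ(ρt)_known − 3.205 × (depth of known layers): K_1 = 75872.4 − 3.205×27600 = −12585.6; K_2 = 5380.98 − 3.205×(403 + 1860) = −1871.935.
Balance: K_1 = K_2 − x×(3.205 − 2.753), so x = (K_2 − K_1)/(3.205 − 2.753) = 10713.7/0.452 = 23700 m.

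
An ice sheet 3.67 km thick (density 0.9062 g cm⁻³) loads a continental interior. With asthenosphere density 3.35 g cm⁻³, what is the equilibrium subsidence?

In Airy isostatic equilibrium: the ice load ρ_ice t is balanced by mantle displaced below, ρ_m s.
s = t ρ_ice / ρ_m = 3.67 km × 0.9062/3.35 = 0.993 km.

0.993 km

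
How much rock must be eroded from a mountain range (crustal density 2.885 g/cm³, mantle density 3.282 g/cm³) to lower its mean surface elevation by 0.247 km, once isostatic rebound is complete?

Net drop Δ = e − u = e − e ρ_c/ρ_m = e (ρ_m − ρ_c)/ρ_m.
e = Δ ρ_m/(ρ_m − ρ_c) = 0.247 km × 3.282/0.397 = 2.04 km.

2.04 km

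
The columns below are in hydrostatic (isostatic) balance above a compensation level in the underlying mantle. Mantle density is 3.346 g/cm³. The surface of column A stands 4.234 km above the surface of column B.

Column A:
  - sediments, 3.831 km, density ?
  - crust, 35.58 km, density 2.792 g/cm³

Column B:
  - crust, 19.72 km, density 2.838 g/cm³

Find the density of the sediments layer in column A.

Take the compensation level at the base of the deeper column (depth z_c below the surface of column A) and equate Σ ρ_i t_i down to z_c; mantle fills any gap and the z_c terms cancel.
Column A: 3.831×ρ + 35.58×2.792 + (z_c − 39.411)×3.346
Column B: 4.234×0 + 19.72×2.838 + (z_c − 4.234 − 19.72)×3.346
The z_c×3.346 term appears on both sides and cancels. Collect the known terms of each column as K = Σ(ρt)_known − 3.346 × (depth of known layers): K_A = 99.33936 − 3.346×39.411 = −32.529846; K_B = 55.96536 − 3.346×(4.234 + 19.72) = −24.184724.
Balance: K_A + 3.831×ρ = K_B, so ρ = (K_B − K_A)/3.831 = 8.34512/3.831 = 2.18 g/cm³.

2.18 g/cm³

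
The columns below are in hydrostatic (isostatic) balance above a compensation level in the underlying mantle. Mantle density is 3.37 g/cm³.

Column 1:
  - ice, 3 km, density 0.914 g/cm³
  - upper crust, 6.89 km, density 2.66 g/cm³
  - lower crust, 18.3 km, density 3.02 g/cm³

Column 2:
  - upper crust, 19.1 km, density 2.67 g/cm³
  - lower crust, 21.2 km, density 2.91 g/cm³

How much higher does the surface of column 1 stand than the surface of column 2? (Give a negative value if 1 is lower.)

For any compensation level in the mantle, the mantle terms cancel and isostasy reduces to e = (Σt_1 − Σt_2) − (Σ(ρt)_1 − Σ(ρt)_2) / ρ_m.
Σt_1 = 28.19 km; Σt_2 = 40.3 km; Σ(ρt)_1 = 76.3354; Σ(ρt)_2 = 112.689 (in km·g/cm³).
e = (28.19 − 40.3) − (76.3354 − 112.689) / 3.37 = −1.32 km.

−1.32 km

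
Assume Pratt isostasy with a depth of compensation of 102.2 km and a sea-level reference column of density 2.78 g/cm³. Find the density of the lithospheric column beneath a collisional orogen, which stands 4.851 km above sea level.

Pratt balance: ρ_ref D = ρ (D + h).
ρ = ρ_ref D/(D + h) = 2.78 × 102.2 km/(102.2 km + 4.851 km) = 2.65 g/cm³.

2.65 g/cm³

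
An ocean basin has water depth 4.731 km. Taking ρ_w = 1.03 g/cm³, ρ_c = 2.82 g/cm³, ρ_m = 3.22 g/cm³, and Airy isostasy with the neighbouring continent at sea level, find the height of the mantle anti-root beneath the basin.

21.2 km

For local isostatic compensation: replacing crust with seawater at the top is compensated by replacing crust with mantle at the base: d (ρ_c − ρ_w) = a (ρ_m − ρ_c).
a = d (ρ_c − ρ_w)/(ρ_m − ρ_c) = 4.731 km × 1.79/0.4 = 21.2 km.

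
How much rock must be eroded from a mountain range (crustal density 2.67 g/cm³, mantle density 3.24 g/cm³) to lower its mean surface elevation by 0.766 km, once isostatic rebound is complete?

Net drop Δ = e − u = e − e ρ_c/ρ_m = e (ρ_m − ρ_c)/ρ_m.
e = Δ ρ_m/(ρ_m − ρ_c) = 0.766 km × 3.24/0.57 = 4.35 km.

4.35 km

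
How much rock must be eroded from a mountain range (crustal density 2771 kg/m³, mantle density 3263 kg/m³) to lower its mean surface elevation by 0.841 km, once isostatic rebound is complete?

5.58 km

Net drop Δ = e − u = e − e ρ_c/ρ_m = e (ρ_m − ρ_c)/ρ_m.
e = Δ ρ_m/(ρ_m − ρ_c) = 0.841 km × 3263/492 = 5.58 km.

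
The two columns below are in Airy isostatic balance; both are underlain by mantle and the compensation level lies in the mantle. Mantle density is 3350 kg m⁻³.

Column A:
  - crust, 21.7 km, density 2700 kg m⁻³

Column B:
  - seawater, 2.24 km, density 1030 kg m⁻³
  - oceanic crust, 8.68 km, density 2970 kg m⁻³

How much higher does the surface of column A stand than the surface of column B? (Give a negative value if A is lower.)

1.67 km

For any compensation level in the mantle, the mantle terms cancel and isostasy reduces to e = (Σt_A − Σt_B) − (Σ(ρt)_A − Σ(ρt)_B) / ρ_m.
Σt_A = 21.7 km; Σt_B = 10.92 km; Σ(ρt)_A = 58590; Σ(ρt)_B = 28086.8 (in km·kg m⁻³).
e = (21.7 − 10.92) − (58590 − 28086.8) / 3350 = 1.67 km.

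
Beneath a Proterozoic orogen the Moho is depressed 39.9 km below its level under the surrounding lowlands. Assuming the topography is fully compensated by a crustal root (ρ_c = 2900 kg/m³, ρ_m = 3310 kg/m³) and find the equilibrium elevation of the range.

5.64 km

Balancing pressure at the compensation depth: ρ_c h = (ρ_m − ρ_c) r.
h = r (ρ_m − ρ_c) / ρ_c = 39.9 km × (3310 − 2900) / 2900 = 5.64 km.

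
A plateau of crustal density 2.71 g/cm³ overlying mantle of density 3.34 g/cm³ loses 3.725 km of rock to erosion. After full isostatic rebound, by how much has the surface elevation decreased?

Rebound u = e ρ_c/ρ_m = 3.725 km × 2.71/3.34 = 3.022 km.
Net surface drop = e − u = 3.725 km − 3.022 km = e (ρ_m − ρ_c)/ρ_m = 0.703 km.

0.703 km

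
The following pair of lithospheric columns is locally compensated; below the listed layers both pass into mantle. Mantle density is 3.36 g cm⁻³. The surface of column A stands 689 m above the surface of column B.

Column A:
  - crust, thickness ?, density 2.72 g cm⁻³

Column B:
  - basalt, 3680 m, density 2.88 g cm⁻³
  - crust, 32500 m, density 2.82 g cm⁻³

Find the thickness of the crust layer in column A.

33800 m

Take the compensation level at the base of the deeper column (depth z_c below the surface of column A) and equate Σ ρ_i t_i down to z_c; mantle fills any gap and the z_c terms cancel.
Column A: x×2.72 + (z_c − 0 − x)×3.36
Column B: 689×0 + 3680×2.88 + 32500×2.82 + (z_c − 689 − 36180)×3.36
The z_c×3.36 term appears on both sides and cancels. Collect the known terms of each column as K = Σ(ρt)_known − 3.36 × (depth of known layers): K_A = 0 − 3.36×0 = 0; K_B = 102248.4 − 3.36×(689 + 36180) = −21631.44.
Balance: K_A − x×(3.36 − 2.72) = K_B, so x = (K_A − K_B)/(3.36 − 2.72) = 21631.4/0.64 = 33800 m.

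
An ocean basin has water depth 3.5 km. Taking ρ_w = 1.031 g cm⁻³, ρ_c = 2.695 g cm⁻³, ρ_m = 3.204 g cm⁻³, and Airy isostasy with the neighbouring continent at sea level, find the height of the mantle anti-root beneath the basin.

In Airy isostatic equilibrium: replacing crust with seawater at the top is compensated by replacing crust with mantle at the base: d (ρ_c − ρ_w) = a (ρ_m − ρ_c).
a = d (ρ_c − ρ_w)/(ρ_m − ρ_c) = 3.5 km × 1.664/0.509 = 11.4 km.

11.4 km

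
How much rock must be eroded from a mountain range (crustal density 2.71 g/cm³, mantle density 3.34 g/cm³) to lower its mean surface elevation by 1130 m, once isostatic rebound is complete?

5990 m

Net drop Δ = e − u = e − e ρ_c/ρ_m = e (ρ_m − ρ_c)/ρ_m.
e = Δ ρ_m/(ρ_m − ρ_c) = 1130 m × 3.34/0.63 = 5990 m.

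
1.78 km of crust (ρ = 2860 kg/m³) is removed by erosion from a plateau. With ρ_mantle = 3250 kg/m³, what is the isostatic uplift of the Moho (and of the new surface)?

1.57 km

Unloading: uplift u = e ρ_c/ρ_m = 1.78 km × 2860/3250 = 1.57 km.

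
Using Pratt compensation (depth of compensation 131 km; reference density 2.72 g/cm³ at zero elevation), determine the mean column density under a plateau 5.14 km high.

2.62 g/cm³

Pratt balance: ρ_ref D = ρ (D + h).
ρ = ρ_ref D/(D + h) = 2.72 × 131 km/(131 km + 5.14 km) = 2.62 g/cm³.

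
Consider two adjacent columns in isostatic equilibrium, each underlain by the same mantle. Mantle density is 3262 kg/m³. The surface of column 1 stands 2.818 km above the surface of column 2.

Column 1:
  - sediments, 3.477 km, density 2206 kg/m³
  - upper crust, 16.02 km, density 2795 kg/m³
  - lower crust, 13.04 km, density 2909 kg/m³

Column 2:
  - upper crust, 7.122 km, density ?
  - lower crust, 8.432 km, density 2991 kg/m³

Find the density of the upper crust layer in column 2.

Take the compensation level at the base of the deeper column (depth z_c below the surface of column 1) and equate Σ ρ_i t_i down to z_c; mantle fills any gap and the z_c terms cancel.
Column 1: 3.477×2206 + 16.02×2795 + 13.04×2909 + (z_c − 32.537)×3262
Column 2: 2.818×0 + 7.122×ρ + 8.432×2991 + (z_c − 2.818 − 15.554)×3262
The z_c×3262 term appears on both sides and cancels. Collect the known terms of each column as K = Σ(ρt)_known − 3262 × (depth of known layers): K_1 = 90379.522 − 3262×32.537 = −15756.172; K_2 = 25220.112 − 3262×(2.818 + 15.554) = −34709.352.
Balance: K_1 = K_2 + 7.122×ρ, so ρ = (K_1 − K_2)/7.122 = 18953.2/7.122 = 2660 kg/m³.

2660 kg/m³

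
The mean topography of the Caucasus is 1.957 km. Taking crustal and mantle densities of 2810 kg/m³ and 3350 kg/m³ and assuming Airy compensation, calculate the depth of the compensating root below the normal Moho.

10.2 km

For local isostatic compensation: the weight of the topography is balanced by the buoyancy of the root, ρ_c h = (ρ_m − ρ_c) r.
r = h · ρ_c / (ρ_m − ρ_c) = 1.957 km × 2810 / (3350 − 2810) = 10.2 km.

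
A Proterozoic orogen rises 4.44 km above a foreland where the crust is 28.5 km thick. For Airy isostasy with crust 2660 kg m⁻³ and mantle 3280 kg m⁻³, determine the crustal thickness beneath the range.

Root depth r = h ρ_c / (ρ_m − ρ_c) = 4.44 km × 2660 / 620 = 19.05 km.
Total thickness = T + h + r = 28.5 km + 4.44 km + 19.05 km = 52 km.

52 km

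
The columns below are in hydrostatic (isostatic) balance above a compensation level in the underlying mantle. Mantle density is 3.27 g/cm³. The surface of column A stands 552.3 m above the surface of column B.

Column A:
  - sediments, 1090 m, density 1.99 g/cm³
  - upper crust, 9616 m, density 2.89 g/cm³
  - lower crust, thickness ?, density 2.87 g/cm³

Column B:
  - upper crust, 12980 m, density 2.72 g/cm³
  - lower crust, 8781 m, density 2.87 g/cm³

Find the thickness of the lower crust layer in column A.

Take the compensation level at the base of the deeper column (depth z_c below the surface of column A) and equate Σ ρ_i t_i down to z_c; mantle fills any gap and the z_c terms cancel.
Column A: 1090×1.99 + 9616×2.89 + x×2.87 + (z_c − 10706 − x)×3.27
Column B: 552.3×0 + 12980×2.72 + 8781×2.87 + (z_c − 552.3 − 21761)×3.27
The z_c×3.27 term appears on both sides and cancels. Collect the known terms of each column as K = Σ(ρt)_known − 3.27 × (depth of known layers): K_A = 29959.34 − 3.27×10706 = −5049.28; K_B = 60507.07 − 3.27×(552.3 + 21761) = −12457.421.
Balance: K_A − x×(3.27 − 2.87) = K_B, so x = (K_A − K_B)/(3.27 − 2.87) = 7408.14/0.4 = 18500 m.

18500 m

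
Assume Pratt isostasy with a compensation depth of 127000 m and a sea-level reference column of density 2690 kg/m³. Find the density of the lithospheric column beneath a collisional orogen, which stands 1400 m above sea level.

Pratt balance: ρ_ref D = ρ (D + h).
ρ = ρ_ref D/(D + h) = 2690 × 127000 m/(127000 m + 1400 m) = 2660 kg/m³.

2660 kg/m³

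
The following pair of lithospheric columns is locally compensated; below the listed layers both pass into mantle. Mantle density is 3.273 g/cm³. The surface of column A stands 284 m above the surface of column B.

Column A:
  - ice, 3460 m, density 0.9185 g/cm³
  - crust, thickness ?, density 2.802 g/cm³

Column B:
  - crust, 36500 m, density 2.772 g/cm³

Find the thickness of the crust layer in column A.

Take the compensation level at the base of the deeper column (depth z_c below the surface of column A) and equate Σ ρ_i t_i down to z_c; mantle fills any gap and the z_c terms cancel.
Column A: 3460×0.9185 + x×2.802 + (z_c − 3460 − x)×3.273
Column B: 284×0 + 36500×2.772 + (z_c − 284 − 36500)×3.273
The z_c×3.273 term appears on both sides and cancels. Collect the known terms of each column as K = Σ(ρt)_known − 3.273 × (depth of known layers): K_A = 3178.01 − 3.273×3460 = −8146.57; K_B = 101178 − 3.273×(284 + 36500) = −19216.032.
Balance: K_A − x×(3.273 − 2.802) = K_B, so x = (K_A − K_B)/(3.273 − 2.802) = 11069.5/0.471 = 23500 m.

23500 m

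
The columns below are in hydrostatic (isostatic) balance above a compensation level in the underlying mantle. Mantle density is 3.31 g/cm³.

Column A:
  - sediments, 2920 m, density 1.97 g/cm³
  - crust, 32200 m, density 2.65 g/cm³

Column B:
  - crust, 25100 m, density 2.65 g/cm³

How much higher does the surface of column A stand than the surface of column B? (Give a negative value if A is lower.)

For any compensation level in the mantle, the mantle terms cancel and isostasy reduces to e = (Σt_A − Σt_B) − (Σ(ρt)_A − Σ(ρt)_B) / ρ_m.
Σt_A = 35120 m; Σt_B = 25100 m; Σ(ρt)_A = 91082.4; Σ(ρt)_B = 66515 (in m·g/cm³).
e = (35120 − 25100) − (91082.4 − 66515) / 3.31 = 2600 m.

2600 m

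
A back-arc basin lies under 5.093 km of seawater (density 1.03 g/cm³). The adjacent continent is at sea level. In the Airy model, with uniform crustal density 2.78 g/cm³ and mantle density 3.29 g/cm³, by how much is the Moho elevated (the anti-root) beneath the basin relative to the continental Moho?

17.5 km

By Archimedes' principle applied to the lithosphere: replacing crust with seawater at the top is compensated by replacing crust with mantle at the base: d (ρ_c − ρ_w) = a (ρ_m − ρ_c).
a = d (ρ_c − ρ_w)/(ρ_m − ρ_c) = 5.093 km × 1.75/0.51 = 17.5 km.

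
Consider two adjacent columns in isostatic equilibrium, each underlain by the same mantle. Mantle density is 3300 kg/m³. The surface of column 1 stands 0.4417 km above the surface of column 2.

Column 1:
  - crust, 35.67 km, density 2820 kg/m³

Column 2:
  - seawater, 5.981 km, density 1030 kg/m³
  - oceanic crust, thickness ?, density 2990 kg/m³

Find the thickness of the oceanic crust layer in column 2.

Take the compensation level at the base of the deeper column (depth z_c below the surface of column 1) and equate Σ ρ_i t_i down to z_c; mantle fills any gap and the z_c terms cancel.
Column 1: 35.67×2820 + (z_c − 35.67)×3300
Column 2: 0.4417×0 + 5.981×1030 + x×2990 + (z_c − 0.4417 − 5.981 − x)×3300
The z_c×3300 term appears on both sides and cancels. Collect the known terms of each column as K = Σ(ρt)_known − 3300 × (depth of known layers): K_1 = 100589.4 − 3300×35.67 = −17121.6; K_2 = 6160.43 − 3300×(0.4417 + 5.981) = −15034.48.
Balance: K_1 = K_2 − x×(3300 − 2990), so x = (K_2 − K_1)/(3300 − 2990) = 2087.12/310 = 6.73 km.

6.73 km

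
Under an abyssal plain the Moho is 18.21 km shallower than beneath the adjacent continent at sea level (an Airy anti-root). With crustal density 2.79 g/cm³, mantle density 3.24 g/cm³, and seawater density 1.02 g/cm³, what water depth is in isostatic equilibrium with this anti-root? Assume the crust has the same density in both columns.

4.63 km

Replacing a thickness d of crust by seawater at the top must be balanced by replacing crust with mantle at the base: d (ρ_c − ρ_w) = a (ρ_m − ρ_c).
d = a (ρ_m − ρ_c)/(ρ_c − ρ_w) = 18.21 km × 0.45/1.77 = 4.63 km.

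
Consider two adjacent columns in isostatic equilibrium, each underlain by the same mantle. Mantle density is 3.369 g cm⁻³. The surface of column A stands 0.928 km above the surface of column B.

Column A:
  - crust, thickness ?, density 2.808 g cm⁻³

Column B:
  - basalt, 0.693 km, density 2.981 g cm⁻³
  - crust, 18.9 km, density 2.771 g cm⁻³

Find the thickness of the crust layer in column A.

Take the compensation level at the base of the deeper column (depth z_c below the surface of column A) and equate Σ ρ_i t_i down to z_c; mantle fills any gap and the z_c terms cancel.
Column A: x×2.808 + (z_c − 0 − x)×3.369
Column B: 0.928×0 + 0.693×2.981 + 18.9×2.771 + (z_c − 0.928 − 19.593)×3.369
The z_c×3.369 term appears on both sides and cancels. Collect the known terms of each column as K = Σ(ρt)_known − 3.369 × (depth of known layers): K_A = 0 − 3.369×0 = 0; K_B = 54.437733 − 3.369×(0.928 + 19.593) = −14.697516.
Balance: K_A − x×(3.369 − 2.808) = K_B, so x = (K_A − K_B)/(3.369 − 2.808) = 14.6975/0.561 = 26.2 km.

26.2 km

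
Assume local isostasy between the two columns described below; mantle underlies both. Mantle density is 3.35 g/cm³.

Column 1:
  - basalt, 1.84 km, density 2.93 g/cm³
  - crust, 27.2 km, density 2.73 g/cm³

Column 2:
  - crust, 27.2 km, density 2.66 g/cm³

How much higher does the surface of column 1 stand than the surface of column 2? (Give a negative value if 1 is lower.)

For any compensation level in the mantle, the mantle terms cancel and isostasy reduces to e = (Σt_1 − Σt_2) − (Σ(ρt)_1 − Σ(ρt)_2) / ρ_m.
Σt_1 = 29.04 km; Σt_2 = 27.2 km; Σ(ρt)_1 = 79.6472; Σ(ρt)_2 = 72.352 (in km·g/cm³).
e = (29.04 − 27.2) − (79.6472 − 72.352) / 3.35 = −0.338 km.

−0.338 km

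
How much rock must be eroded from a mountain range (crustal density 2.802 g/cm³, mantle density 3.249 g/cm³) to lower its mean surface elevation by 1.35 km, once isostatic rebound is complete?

9.81 km

Net drop Δ = e − u = e − e ρ_c/ρ_m = e (ρ_m − ρ_c)/ρ_m.
e = Δ ρ_m/(ρ_m − ρ_c) = 1.35 km × 3.249/0.447 = 9.81 km.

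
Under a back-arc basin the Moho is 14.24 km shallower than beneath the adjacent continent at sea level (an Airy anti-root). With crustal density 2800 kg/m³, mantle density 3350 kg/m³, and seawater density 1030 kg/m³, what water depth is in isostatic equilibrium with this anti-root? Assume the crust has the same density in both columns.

4.42 km

Replacing a thickness d of crust by seawater at the top must be balanced by replacing crust with mantle at the base: d (ρ_c − ρ_w) = a (ρ_m − ρ_c).
d = a (ρ_m − ρ_c)/(ρ_c − ρ_w) = 14.24 km × 550/1770 = 4.42 km.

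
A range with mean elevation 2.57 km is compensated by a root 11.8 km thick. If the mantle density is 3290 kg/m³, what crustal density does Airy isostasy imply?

ρ_c h = (ρ_m − ρ_c) r → ρ_c (h + r) = ρ_m r → ρ_c = ρ_m r / (h + r).
ρ_c = 3290 × 11.8 km / (2.57 km + 11.8 km) = 2700 kg/m³.

2700 kg/m³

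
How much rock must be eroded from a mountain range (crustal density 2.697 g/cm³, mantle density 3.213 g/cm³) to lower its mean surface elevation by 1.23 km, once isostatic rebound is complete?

Net drop Δ = e − u = e − e ρ_c/ρ_m = e (ρ_m − ρ_c)/ρ_m.
e = Δ ρ_m/(ρ_m − ρ_c) = 1.23 km × 3.213/0.516 = 7.66 km.

7.66 km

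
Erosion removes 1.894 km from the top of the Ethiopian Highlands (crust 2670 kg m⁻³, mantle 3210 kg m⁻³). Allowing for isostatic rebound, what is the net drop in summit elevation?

0.319 km

Rebound u = e ρ_c/ρ_m = 1.894 km × 2670/3210 = 1.575 km.
Net surface drop = e − u = 1.894 km − 1.575 km = e (ρ_m − ρ_c)/ρ_m = 0.319 km.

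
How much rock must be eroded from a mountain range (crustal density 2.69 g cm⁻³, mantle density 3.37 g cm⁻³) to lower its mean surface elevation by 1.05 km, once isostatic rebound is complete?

Net drop Δ = e − u = e − e ρ_c/ρ_m = e (ρ_m − ρ_c)/ρ_m.
e = Δ ρ_m/(ρ_m − ρ_c) = 1.05 km × 3.37/0.68 = 5.2 km.

5.2 km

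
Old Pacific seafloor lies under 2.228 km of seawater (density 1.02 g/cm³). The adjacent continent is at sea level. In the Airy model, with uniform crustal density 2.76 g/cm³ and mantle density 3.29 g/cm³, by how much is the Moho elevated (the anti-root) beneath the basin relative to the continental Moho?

7.31 km

Balancing pressure at the compensation depth: replacing crust with seawater at the top is compensated by replacing crust with mantle at the base: d (ρ_c − ρ_w) = a (ρ_m − ρ_c).
a = d (ρ_c − ρ_w)/(ρ_m − ρ_c) = 2.228 km × 1.74/0.53 = 7.31 km.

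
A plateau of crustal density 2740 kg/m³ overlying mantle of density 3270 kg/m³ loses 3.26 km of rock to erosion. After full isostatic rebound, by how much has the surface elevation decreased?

0.528 km

Rebound u = e ρ_c/ρ_m = 3.26 km × 2740/3270 = 2.732 km.
Net surface drop = e − u = 3.26 km − 2.732 km = e (ρ_m − ρ_c)/ρ_m = 0.528 km.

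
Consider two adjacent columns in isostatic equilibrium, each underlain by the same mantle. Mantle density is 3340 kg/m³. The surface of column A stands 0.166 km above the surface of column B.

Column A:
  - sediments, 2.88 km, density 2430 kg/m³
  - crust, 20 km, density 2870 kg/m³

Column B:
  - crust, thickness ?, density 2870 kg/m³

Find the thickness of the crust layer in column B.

24.4 km

Take the compensation level at the base of the deeper column (depth z_c below the surface of column A) and equate Σ ρ_i t_i down to z_c; mantle fills any gap and the z_c terms cancel.
Column A: 2.88×2430 + 20×2870 + (z_c − 22.88)×3340
Column B: 0.166×0 + x×2870 + (z_c − 0.166 − 0 − x)×3340
The z_c×3340 term appears on both sides and cancels. Collect the known terms of each column as K = Σ(ρt)_known − 3340 × (depth of known layers): K_A = 64398.4 − 3340×22.88 = −12020.8; K_B = 0 − 3340×(0.166 + 0) = −554.44.
Balance: K_A = K_B − x×(3340 − 2870), so x = (K_B − K_A)/(3340 − 2870) = 11466.4/470 = 24.4 km.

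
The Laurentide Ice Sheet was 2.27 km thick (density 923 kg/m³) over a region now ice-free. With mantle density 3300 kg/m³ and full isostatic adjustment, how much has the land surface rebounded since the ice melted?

Removing the load lets mantle flow back in; uplift u satisfies ρ_ice t = ρ_m u.
u = t ρ_ice/ρ_m = 2.27 km × 923/3300 = 0.635 km.

0.635 km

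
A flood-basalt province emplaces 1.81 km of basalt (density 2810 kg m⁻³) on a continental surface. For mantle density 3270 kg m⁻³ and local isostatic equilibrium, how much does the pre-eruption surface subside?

Subaerial loading: s = t ρ_load / ρ_m.
s = 1.81 km × 2810/3270 = 1.56 km.

1.56 km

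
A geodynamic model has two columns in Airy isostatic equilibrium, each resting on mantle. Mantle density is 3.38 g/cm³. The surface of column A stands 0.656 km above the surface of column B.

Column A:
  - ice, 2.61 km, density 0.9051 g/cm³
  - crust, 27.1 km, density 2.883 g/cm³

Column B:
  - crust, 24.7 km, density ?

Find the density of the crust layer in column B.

Take the compensation level at the base of the deeper column (depth z_c below the surface of column A) and equate Σ ρ_i t_i down to z_c; mantle fills any gap and the z_c terms cancel.
Column A: 2.61×0.9051 + 27.1×2.883 + (z_c − 29.71)×3.38
Column B: 0.656×0 + 24.7×ρ + (z_c − 0.656 − 24.7)×3.38
The z_c×3.38 term appears on both sides and cancels. Collect the known terms of each column as K = Σ(ρt)_known − 3.38 × (depth of known layers): K_A = 80.491611 − 3.38×29.71 = −19.928189; K_B = 0 − 3.38×(0.656 + 24.7) = −85.70328.
Balance: K_A = K_B + 24.7×ρ, so ρ = (K_A − K_B)/24.7 = 65.7751/24.7 = 2.66 g/cm³.

2.66 g/cm³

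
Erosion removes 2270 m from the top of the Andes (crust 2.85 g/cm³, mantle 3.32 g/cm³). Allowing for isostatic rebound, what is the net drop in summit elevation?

321 m

Rebound u = e ρ_c/ρ_m = 2270 m × 2.85/3.32 = 1949 m.
Net surface drop = e − u = 2270 m − 1949 m = e (ρ_m − ρ_c)/ρ_m = 321 m.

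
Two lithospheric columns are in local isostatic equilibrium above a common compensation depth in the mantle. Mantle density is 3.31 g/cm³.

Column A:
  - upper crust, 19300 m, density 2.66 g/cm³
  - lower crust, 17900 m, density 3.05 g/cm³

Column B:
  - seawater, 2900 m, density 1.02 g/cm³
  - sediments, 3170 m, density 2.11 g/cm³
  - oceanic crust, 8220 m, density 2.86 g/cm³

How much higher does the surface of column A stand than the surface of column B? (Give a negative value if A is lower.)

923 m

For any compensation level in the mantle, the mantle terms cancel and isostasy reduces to e = (Σt_A − Σt_B) − (Σ(ρt)_A − Σ(ρt)_B) / ρ_m.
Σt_A = 37200 m; Σt_B = 14290 m; Σ(ρt)_A = 105933; Σ(ρt)_B = 33155.9 (in m·g/cm³).
e = (37200 − 14290) − (105933 − 33155.9) / 3.31 = 923 m.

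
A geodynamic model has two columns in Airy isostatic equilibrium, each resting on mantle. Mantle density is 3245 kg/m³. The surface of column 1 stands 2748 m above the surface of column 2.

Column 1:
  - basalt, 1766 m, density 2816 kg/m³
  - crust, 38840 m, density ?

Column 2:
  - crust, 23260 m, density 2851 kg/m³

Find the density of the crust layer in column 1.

2800 kg/m³

Take the compensation level at the base of the deeper column (depth z_c below the surface of column 1) and equate Σ ρ_i t_i down to z_c; mantle fills any gap and the z_c terms cancel.
Column 1: 1766×2816 + 38840×ρ + (z_c − 40606)×3245
Column 2: 2748×0 + 23260×2851 + (z_c − 2748 − 23260)×3245
The z_c×3245 term appears on both sides and cancels. Collect the known terms of each column as K = Σ(ρt)_known − 3245 × (depth of known layers): K_1 = 4973056 − 3245×40606 = −126793414; K_2 = 66314260 − 3245×(2748 + 23260) = −18081700.
Balance: K_1 + 38840×ρ = K_2, so ρ = (K_2 − K_1)/38840 = 108712000/38840 = 2800 kg/m³.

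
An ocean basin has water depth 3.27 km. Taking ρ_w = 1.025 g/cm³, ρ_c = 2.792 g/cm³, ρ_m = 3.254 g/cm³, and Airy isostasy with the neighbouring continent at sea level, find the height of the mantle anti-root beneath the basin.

12.5 km

Balancing pressure at the compensation depth: replacing crust with seawater at the top is compensated by replacing crust with mantle at the base: d (ρ_c − ρ_w) = a (ρ_m − ρ_c).
a = d (ρ_c − ρ_w)/(ρ_m − ρ_c) = 3.27 km × 1.767/0.462 = 12.5 km.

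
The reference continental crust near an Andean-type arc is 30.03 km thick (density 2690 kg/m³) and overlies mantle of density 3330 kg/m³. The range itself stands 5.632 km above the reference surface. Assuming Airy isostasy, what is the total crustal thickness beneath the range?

59.3 km

Root depth r = h ρ_c / (ρ_m − ρ_c) = 5.632 km × 2690 / 640 = 23.67 km.
Total thickness = T + h + r = 30.03 km + 5.632 km + 23.67 km = 59.3 km.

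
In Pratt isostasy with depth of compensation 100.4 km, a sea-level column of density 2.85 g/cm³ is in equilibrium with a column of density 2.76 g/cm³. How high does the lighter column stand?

ρ_ref D = ρ (D + h) → h = D (ρ_ref − ρ)/ρ.
h = 100.4 km × (2.85 − 2.76)/2.76 = 3.27 km.

3.27 km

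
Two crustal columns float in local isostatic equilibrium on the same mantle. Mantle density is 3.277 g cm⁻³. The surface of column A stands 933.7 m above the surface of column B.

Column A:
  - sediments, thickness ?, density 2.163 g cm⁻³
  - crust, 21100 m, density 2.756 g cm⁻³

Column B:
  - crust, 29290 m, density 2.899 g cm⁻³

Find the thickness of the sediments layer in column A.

Take the compensation level at the base of the deeper column (depth z_c below the surface of column A) and equate Σ ρ_i t_i down to z_c; mantle fills any gap and the z_c terms cancel.
Column A: x×2.163 + 21100×2.756 + (z_c − 21100 − x)×3.277
Column B: 933.7×0 + 29290×2.899 + (z_c − 933.7 − 29290)×3.277
The z_c×3.277 term appears on both sides and cancels. Collect the known terms of each column as K = Σ(ρt)_known − 3.277 × (depth of known layers): K_A = 58151.6 − 3.277×21100 = −10993.1; K_B = 84911.71 − 3.277×(933.7 + 29290) = −14131.3549.
Balance: K_A − x×(3.277 − 2.163) = K_B, so x = (K_A − K_B)/(3.277 − 2.163) = 3138.25/1.114 = 2820 m.

2820 m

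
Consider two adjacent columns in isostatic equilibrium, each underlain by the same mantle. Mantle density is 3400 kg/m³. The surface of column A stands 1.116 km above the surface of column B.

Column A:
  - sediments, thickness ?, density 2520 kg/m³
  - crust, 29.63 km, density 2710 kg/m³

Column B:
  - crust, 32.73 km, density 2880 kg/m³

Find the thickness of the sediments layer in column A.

Take the compensation level at the base of the deeper column (depth z_c below the surface of column A) and equate Σ ρ_i t_i down to z_c; mantle fills any gap and the z_c terms cancel.
Column A: x×2520 + 29.63×2710 + (z_c − 29.63 − x)×3400
Column B: 1.116×0 + 32.73×2880 + (z_c − 1.116 − 32.73)×3400
The z_c×3400 term appears on both sides and cancels. Collect the known terms of each column as K = Σ(ρt)_known − 3400 × (depth of known layers): K_A = 80297.3 − 3400×29.63 = −20444.7; K_B = 94262.4 − 3400×(1.116 + 32.73) = −20814.
Balance: K_A − x×(3400 − 2520) = K_B, so x = (K_A − K_B)/(3400 − 2520) = 369.3/880 = 0.42 km.

0.42 km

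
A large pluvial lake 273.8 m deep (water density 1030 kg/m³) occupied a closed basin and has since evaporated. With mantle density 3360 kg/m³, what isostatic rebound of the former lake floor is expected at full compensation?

83.9 m

u = d ρ_w/ρ_m = 273.8 m × 1030/3360 = 83.9 m.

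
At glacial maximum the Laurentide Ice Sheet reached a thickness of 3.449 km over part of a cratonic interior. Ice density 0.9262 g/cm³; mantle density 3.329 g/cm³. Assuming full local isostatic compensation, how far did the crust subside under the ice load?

0.96 km

For local isostatic compensation: the ice load ρ_ice t is balanced by mantle displaced below, ρ_m s.
s = t ρ_ice / ρ_m = 3.449 km × 0.9262/3.329 = 0.96 km.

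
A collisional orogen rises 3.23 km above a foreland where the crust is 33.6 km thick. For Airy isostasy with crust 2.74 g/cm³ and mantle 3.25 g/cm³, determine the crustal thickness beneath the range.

Root depth r = h ρ_c / (ρ_m − ρ_c) = 3.23 km × 2.74 / 0.51 = 17.35 km.
Total thickness = T + h + r = 33.6 km + 3.23 km + 17.35 km = 54.2 km.

54.2 km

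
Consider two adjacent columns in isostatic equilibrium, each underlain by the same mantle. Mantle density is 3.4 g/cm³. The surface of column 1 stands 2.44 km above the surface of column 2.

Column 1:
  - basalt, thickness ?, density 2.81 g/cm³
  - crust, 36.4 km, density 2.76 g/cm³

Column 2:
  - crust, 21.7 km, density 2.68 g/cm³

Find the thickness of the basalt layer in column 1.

1.06 km

Take the compensation level at the base of the deeper column (depth z_c below the surface of column 1) and equate Σ ρ_i t_i down to z_c; mantle fills any gap and the z_c terms cancel.
Column 1: x×2.81 + 36.4×2.76 + (z_c − 36.4 − x)×3.4
Column 2: 2.44×0 + 21.7×2.68 + (z_c − 2.44 − 21.7)×3.4
The z_c×3.4 term appears on both sides and cancels. Collect the known terms of each column as K = Σ(ρt)_known − 3.4 × (depth of known layers): K_1 = 100.464 − 3.4×36.4 = −23.296; K_2 = 58.156 − 3.4×(2.44 + 21.7) = −23.92.
Balance: K_1 − x×(3.4 − 2.81) = K_2, so x = (K_1 − K_2)/(3.4 − 2.81) = 0.624/0.59 = 1.06 km.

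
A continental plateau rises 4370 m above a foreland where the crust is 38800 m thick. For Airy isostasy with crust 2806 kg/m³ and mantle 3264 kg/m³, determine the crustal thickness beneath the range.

69900 m

Root depth r = h ρ_c / (ρ_m − ρ_c) = 4370 m × 2806 / 458 = 26770 m.
Total thickness = T + h + r = 38800 m + 4370 m + 26770 m = 69900 m.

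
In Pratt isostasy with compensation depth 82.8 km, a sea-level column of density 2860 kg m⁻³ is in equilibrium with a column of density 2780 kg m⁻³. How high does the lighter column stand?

2.38 km

ρ_ref D = ρ (D + h) → h = D (ρ_ref − ρ)/ρ.
h = 82.8 km × (2860 − 2780)/2780 = 2.38 km.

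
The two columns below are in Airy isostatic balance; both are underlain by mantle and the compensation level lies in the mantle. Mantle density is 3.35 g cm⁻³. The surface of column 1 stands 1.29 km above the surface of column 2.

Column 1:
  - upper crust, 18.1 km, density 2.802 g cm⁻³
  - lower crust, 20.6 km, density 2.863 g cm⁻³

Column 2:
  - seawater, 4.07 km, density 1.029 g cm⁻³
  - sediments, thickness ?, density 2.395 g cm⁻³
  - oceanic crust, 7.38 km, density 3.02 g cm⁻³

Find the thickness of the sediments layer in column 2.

3.92 km

Take the compensation level at the base of the deeper column (depth z_c below the surface of column 1) and equate Σ ρ_i t_i down to z_c; mantle fills any gap and the z_c terms cancel.
Column 1: 18.1×2.802 + 20.6×2.863 + (z_c − 38.7)×3.35
Column 2: 1.29×0 + 4.07×1.029 + x×2.395 + 7.38×3.02 + (z_c − 1.29 − 11.45 − x)×3.35
The z_c×3.35 term appears on both sides and cancels. Collect the known terms of each column as K = Σ(ρt)_known − 3.35 × (depth of known layers): K_1 = 109.694 − 3.35×38.7 = −19.951; K_2 = 26.47563 − 3.35×(1.29 + 11.45) = −16.20337.
Balance: K_1 = K_2 − x×(3.35 − 2.395), so x = (K_2 − K_1)/(3.35 − 2.395) = 3.74763/0.955 = 3.92 km.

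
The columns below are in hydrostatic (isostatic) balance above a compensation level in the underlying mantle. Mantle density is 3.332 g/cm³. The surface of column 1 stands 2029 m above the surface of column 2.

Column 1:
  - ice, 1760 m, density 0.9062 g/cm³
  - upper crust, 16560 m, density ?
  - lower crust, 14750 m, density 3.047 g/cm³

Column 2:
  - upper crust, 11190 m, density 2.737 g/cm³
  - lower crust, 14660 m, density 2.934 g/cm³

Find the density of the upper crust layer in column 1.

2.68 g/cm³

Take the compensation level at the base of the deeper column (depth z_c below the surface of column 1) and equate Σ ρ_i t_i down to z_c; mantle fills any gap and the z_c terms cancel.
Column 1: 1760×0.9062 + 16560×ρ + 14750×3.047 + (z_c − 33070)×3.332
Column 2: 2029×0 + 11190×2.737 + 14660×2.934 + (z_c − 2029 − 25850)×3.332
The z_c×3.332 term appears on both sides and cancels. Collect the known terms of each column as K = Σ(ρt)_known − 3.332 × (depth of known layers): K_1 = 46538.162 − 3.332×33070 = −63651.078; K_2 = 73639.47 − 3.332×(2029 + 25850) = −19253.358.
Balance: K_1 + 16560×ρ = K_2, so ρ = (K_2 − K_1)/16560 = 44397.7/16560 = 2.68 g/cm³.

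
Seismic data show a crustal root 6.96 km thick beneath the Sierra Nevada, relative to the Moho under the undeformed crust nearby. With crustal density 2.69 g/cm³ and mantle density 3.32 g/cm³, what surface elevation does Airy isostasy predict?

Isostatic balance requires: ρ_c h = (ρ_m − ρ_c) r.
h = r (ρ_m − ρ_c) / ρ_c = 6.96 km × (3.32 − 2.69) / 2.69 = 1.63 km.

1.63 km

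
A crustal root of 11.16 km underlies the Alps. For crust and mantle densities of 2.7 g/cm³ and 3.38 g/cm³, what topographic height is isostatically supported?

By Archimedes' principle applied to the lithosphere: ρ_c h = (ρ_m − ρ_c) r.
h = r (ρ_m − ρ_c) / ρ_c = 11.16 km × (3.38 − 2.7) / 2.7 = 2.81 km.

2.81 km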